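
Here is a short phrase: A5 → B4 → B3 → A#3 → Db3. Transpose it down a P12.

A5 down a perfect twelfth is D4.
B4: a twelfth down reaches E, and 19 semitones makes it E3.
B3: a twelfth down reaches E, and 19 semitones makes it E2.
A#3: a twelfth down reaches D, and 19 semitones makes it D#2.
Db3: a twelfth down reaches G, and 19 semitones makes it Gb1.

D4 E3 E2 D#2 Gb1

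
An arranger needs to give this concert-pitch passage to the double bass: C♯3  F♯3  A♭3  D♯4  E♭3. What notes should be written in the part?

C#4 F#4 Ab4 D#5 Eb4

Written C4 sounds as C3 on the double bass, so concert pitches are written a perfect octave up.
C#3 gives C#4
F#3 gives F#4
Ab3 gives Ab4
D#4 gives D#5
Eb3 gives Eb4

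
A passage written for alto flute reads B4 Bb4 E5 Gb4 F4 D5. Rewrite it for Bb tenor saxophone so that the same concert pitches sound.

First find concert pitch: the alto flute sounds a perfect fourth below written, so B4 Bb4 E5 Gb4 F4 D5 sounds F#4 F4 B4 Db4 C4 A4.
Then write for Bb tenor saxophone: it sounds a major ninth below written, so the part must be a major ninth above concert.
F#4 → G#5
F4 → G5
B4 → C#6
Db4 → Eb5
C4 → D5
A4 → B5

G#5 G5 C#6 Eb5 D5 B5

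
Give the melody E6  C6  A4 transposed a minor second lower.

E6 gives D#6
C6 gives B5
A4 gives G#4

D#6 B5 G#4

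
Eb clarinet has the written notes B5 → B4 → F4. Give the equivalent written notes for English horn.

First find concert pitch: the Eb clarinet sounds a minor third above written, so B5 B4 F4 sounds D6 D5 Ab4.
Then write for English horn: it sounds a perfect fifth below written, so the part must be a perfect fifth above concert.
D6 → A6
D5 → A5
Ab4 → Eb5

A6 A5 Eb5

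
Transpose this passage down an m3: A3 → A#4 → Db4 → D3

A3 becomes F#3
A#4 becomes F##4
Db4 becomes Bb3
D3 becomes B2

F#3 F##4 Bb3 B2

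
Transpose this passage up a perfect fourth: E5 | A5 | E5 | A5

A5 D6 A5 D6

E5 -> A5
A5 -> D6
E5 -> A5
A5 -> D6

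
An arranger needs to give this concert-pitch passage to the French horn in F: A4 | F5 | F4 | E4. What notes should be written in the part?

Written C4 sounds as F3 on the French horn in F, so concert pitches are written a perfect fifth up.
A4 to E5
F5 to C6
F4 to C5
E4 to B4

E5 C6 C5 B4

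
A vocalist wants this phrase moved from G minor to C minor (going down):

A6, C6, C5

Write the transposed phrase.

D6 F5 F4

G minor to C minor down is a perfect fifth, so every note moves down by that interval.
A6 → D6
C6 → F5
C5 → F4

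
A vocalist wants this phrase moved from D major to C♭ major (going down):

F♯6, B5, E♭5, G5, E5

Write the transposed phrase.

D major to C♭ major down is an augmented second, so every note moves down by that interval.
F#6 to Eb6
B5 to Ab5
Eb5 to Dbb5
G5 to Fb5
E5 to Db5

Eb6 Ab5 Dbb5 Fb5 Db5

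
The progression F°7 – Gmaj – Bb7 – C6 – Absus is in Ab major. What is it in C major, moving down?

Ab major down to C major is a minor sixth; each chord root moves by that interval while the quality stays the same.
F°7: root F down a minor sixth → A, giving A°7.
Gmaj: root G down a minor sixth → B, giving Bmaj.
Bb7: root Bb down a minor sixth → D, giving D7.
C6: root C down a minor sixth → E, giving E6.
Absus: root Ab down a minor sixth → C, giving Csus.

A°7 Bmaj D7 E6 Csus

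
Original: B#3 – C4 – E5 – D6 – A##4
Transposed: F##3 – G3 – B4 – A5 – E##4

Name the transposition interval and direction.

down a perfect fourth

From B#3 to F##3 is 4 letter names — a fourth of some quality.
F##3 to B#3 is 5 semitones, which makes it a perfect fourth; the second version is lower, so the direction is down.
Checking another pair — A##4 → E##4 — gives the same interval.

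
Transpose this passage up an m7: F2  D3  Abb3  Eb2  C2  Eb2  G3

Eb3 C4 Gbb4 Db3 Bb2 Db3 F4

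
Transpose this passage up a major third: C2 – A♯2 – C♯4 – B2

C2: a third up reaches E, and 4 semitones makes it E2.
A#2 up a major third is C##3.
A major third up from C#4 gives E#4.
B2: a third up reaches D, and 4 semitones makes it D#3.

E2 C##3 E#4 D#3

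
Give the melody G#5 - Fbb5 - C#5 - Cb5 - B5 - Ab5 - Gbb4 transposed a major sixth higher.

E#6 Dbb6 A#5 Ab5 G#6 F6 Ebb5

G#5 becomes E#6
Fbb5 becomes Dbb6
C#5 becomes A#5
Cb5 becomes Ab5
B5 becomes G#6
Ab5 becomes F6
Gbb4 becomes Ebb5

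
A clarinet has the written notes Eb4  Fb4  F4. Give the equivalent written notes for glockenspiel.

First find concert pitch: the A clarinet sounds a minor third below written, so Eb4 Fb4 F4 sounds C4 Db4 D4.
Then write for glockenspiel: it sounds a perfect fifteenth above written, so the part must be a perfect fifteenth below concert.
C4 → C2
Db4 → Db2
D4 → D2

C2 Db2 D2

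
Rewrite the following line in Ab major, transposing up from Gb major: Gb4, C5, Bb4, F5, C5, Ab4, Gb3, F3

From Gb up to Ab is a major second; apply that to each pitch.
Gb4 -> Ab4
C5 -> D5
Bb4 -> C5
F5 -> G5
C5 -> D5
Ab4 -> Bb4
Gb3 -> Ab3
F3 -> G3

Ab4 D5 C5 G5 D5 Bb4 Ab3 G3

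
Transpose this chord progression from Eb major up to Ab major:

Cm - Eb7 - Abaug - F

Fm Ab7 Dbaug Bb

Eb major up to Ab major is a perfect fourth; each chord root moves by that interval while the quality stays the same.
Cm: root C up a perfect fourth → F, giving Fm.
Eb7: root Eb up a perfect fourth → Ab, giving Ab7.
Abaug: root Ab up a perfect fourth → Db, giving Dbaug.
F: root F up a perfect fourth → Bb, giving Bb.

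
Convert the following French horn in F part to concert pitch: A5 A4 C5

Written C4 on the French horn in F sounds as F3, a perfect fifth lower; apply that shift to every note.
A5 gives D5
A4 gives D4
C5 gives F4

D5 D4 F4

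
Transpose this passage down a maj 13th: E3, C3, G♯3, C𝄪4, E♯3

G1 Eb1 B1 E#2 G#1

E3 → G1
C3 → Eb1
G#3 → B1
C##4 → E#2
E#3 → G#1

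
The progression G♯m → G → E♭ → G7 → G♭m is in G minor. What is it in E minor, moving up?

E#m E C E7 Ebm

G minor up to E minor is a major sixth; each chord root moves by that interval while the quality stays the same.
G♯m: root G♯ up a major sixth → E#, giving E#m.
G: root G up a major sixth → E, giving E.
E♭: root E♭ up a major sixth → C, giving C.
G7: root G up a major sixth → E, giving E7.
G♭m: root G♭ up a major sixth → Eb, giving Ebm.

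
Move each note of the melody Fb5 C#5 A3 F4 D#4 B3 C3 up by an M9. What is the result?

Fb5 gives Gb6
C#5 gives D#6
A3 gives B4
F4 gives G5
D#4 gives E#5
B3 gives C#5
C3 gives D4

Gb6 D#6 B4 G5 E#5 C#5 D4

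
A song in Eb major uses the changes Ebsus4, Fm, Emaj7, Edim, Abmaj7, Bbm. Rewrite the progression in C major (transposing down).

Eb major down to C major is a minor third; each chord root moves by that interval while the quality stays the same.
Ebsus4: root Eb down a minor third → C, giving Csus4.
Fm: root F down a minor third → D, giving Dm.
Emaj7: root E down a minor third → C#, giving C#maj7.
Edim: root E down a minor third → C#, giving C#dim.
Abmaj7: root Ab down a minor third → F, giving Fmaj7.
Bbm: root Bb down a minor third → G, giving Gm.

Csus4 Dm C#maj7 C#dim Fmaj7 Gm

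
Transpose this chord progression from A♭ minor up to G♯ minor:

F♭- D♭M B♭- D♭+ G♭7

A♭ minor up to G♯ minor is an augmented seventh; each chord root moves by that interval while the quality stays the same.
F♭-: root F♭ up an augmented seventh → E, giving E-.
D♭M: root D♭ up an augmented seventh → C#, giving C#M.
B♭-: root B♭ up an augmented seventh → A#, giving A#-.
D♭+: root D♭ up an augmented seventh → C#, giving C#+.
G♭7: root G♭ up an augmented seventh → F#, giving F#7.

E- C#M A#- C#+ F#7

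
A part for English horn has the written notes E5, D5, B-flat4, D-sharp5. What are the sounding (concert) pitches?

A4 G4 Eb4 G#4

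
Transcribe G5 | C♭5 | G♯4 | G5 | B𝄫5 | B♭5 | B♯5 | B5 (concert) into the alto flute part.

Written C4 sounds as G3 on the alto flute, so concert pitches are written a perfect fourth up.
G5 gives C6
Cb5 gives Fb5
G#4 gives C#5
G5 gives C6
Bbb5 gives Ebb6
Bb5 gives Eb6
B#5 gives E#6
B5 gives E6

C6 Fb5 C#5 C6 Ebb6 Eb6 E#6 E6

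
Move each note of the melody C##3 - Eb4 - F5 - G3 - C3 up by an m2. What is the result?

D#3 Fb4 Gb5 Ab3 Db3

C##3 to D#3
Eb4 to Fb4
F5 to Gb5
G3 to Ab3
C3 to Db3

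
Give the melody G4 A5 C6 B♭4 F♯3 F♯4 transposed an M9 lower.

F3 G4 Bb4 Ab3 E2 E3

G4 → F3
A5 → G4
C6 → Bb4
Bb4 → Ab3
F#3 → E2
F#4 → E3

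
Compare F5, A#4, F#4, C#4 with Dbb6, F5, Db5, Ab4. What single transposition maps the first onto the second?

Take the first pair: F5 → Dbb6. F to D spans 6 letter names, so the interval is some kind of sixth.
F5 to Dbb6 is 7 semitones, which makes it a diminished sixth; the second version is higher, so the direction is up.
Checking another pair — C#4 → Ab4 — gives the same interval.

up a diminished sixth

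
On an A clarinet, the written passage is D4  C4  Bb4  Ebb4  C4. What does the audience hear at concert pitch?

B3 A3 G4 Cb4 A3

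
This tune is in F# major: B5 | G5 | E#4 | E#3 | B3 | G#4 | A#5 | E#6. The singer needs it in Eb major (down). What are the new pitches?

From F# down to Eb is an augmented second; apply that to each pitch.
B5 → Ab5
G5 → Fb5
E#4 → D4
E#3 → D3
B3 → Ab3
G#4 → F4
A#5 → G5
E#6 → D6

Ab5 Fb5 D4 D3 Ab3 F4 G5 D6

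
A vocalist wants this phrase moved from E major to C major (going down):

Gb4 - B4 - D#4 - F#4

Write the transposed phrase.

Ebb4 G4 B3 D4

From E down to C is a major third; apply that to each pitch.
Gb4 -> Ebb4
B4 -> G4
D#4 -> B3
F#4 -> D4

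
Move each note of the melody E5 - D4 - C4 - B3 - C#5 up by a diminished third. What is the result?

Gb5 Fb4 Ebb4 Db4 Eb5

A diminished third up from E5 gives Gb5.
A diminished third up from D4 gives Fb4.
C4 up a diminished third is Ebb4.
A diminished third up from B3 gives Db4.
A diminished third up from C#5 gives Eb5.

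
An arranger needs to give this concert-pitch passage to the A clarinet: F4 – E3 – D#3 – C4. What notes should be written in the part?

Ab4 G3 F#3 Eb4

The A clarinet sounds a minor third below written, so the written part must be a minor third above concert — transpose each note up.
F4 -> Ab4
E3 -> G3
D#3 -> F#3
C4 -> Eb4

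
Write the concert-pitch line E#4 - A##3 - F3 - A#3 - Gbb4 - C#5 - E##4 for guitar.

Written C4 sounds as C3 on the guitar, so concert pitches are written a perfect octave up.
E#4 becomes E#5
A##3 becomes A##4
F3 becomes F4
A#3 becomes A#4
Gbb4 becomes Gbb5
C#5 becomes C#6
E##4 becomes E##5

E#5 A##4 F4 A#4 Gbb5 C#6 E##5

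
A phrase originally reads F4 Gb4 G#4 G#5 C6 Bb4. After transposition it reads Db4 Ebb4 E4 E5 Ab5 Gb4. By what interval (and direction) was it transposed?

down a major third

Take the first pair: F4 → Db4. F to D spans 3 letter names, so the interval is some kind of third.
Db4 to F4 is 4 semitones, which makes it a major third; the second version is lower, so the direction is down.
Checking another pair — Bb4 → Gb4 — gives the same interval.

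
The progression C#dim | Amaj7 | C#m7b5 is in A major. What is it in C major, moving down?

Edim Cmaj7 Em7b5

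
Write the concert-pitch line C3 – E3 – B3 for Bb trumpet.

D3 F#3 C#4

Written C4 sounds as Bb3 on the Bb trumpet, so concert pitches are written a major second up.
C3 becomes D3
E3 becomes F#3
B3 becomes C#4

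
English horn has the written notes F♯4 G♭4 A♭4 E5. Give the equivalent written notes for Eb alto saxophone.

G#4 Ab4 Bb4 F#5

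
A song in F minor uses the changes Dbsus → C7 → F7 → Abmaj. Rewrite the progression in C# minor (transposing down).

F minor down to C# minor is a diminished fourth; each chord root moves by that interval while the quality stays the same.
Dbsus: root Db down a diminished fourth → A, giving Asus.
C7: root C down a diminished fourth → G#, giving G#7.
F7: root F down a diminished fourth → C#, giving C#7.
Abmaj: root Ab down a diminished fourth → E, giving Emaj.

Asus G#7 C#7 Emaj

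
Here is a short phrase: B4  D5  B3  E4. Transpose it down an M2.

B4 → A4
D5 → C5
B3 → A3
E4 → D4

A4 C5 A3 D4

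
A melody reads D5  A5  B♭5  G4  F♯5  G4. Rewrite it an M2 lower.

C5 G5 Ab5 F4 E5 F4

A major second down from D5 gives C5.
A5: a second down reaches G, and 2 semitones makes it G5.
Bb5 down a major second is Ab5.
G4: a second down reaches F, and 2 semitones makes it F4.
F#5: a second down reaches E, and 2 semitones makes it E5.
G4 down a major second is F4.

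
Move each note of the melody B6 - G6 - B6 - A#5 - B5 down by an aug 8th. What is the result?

Bb5 Gb5 Bb5 A4 Bb4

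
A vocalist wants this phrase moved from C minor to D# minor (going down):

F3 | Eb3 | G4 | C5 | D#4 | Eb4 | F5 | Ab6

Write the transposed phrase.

G#2 F#2 A#3 D#4 E##3 F#3 G#4 B5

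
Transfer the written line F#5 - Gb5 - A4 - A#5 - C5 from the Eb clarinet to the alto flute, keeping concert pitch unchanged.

D6 Ebb6 F5 F#6 Ab5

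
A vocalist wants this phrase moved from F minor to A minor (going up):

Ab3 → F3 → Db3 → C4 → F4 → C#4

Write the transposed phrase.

C4 A3 F3 E4 A4 E#4

F minor to A minor up is a major third, so every note moves up by that interval.
Ab3 -> C4
F3 -> A3
Db3 -> F3
C4 -> E4
F4 -> A4
C#4 -> E#4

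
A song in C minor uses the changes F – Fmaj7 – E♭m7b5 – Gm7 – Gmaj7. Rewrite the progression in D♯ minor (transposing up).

G# G#maj7 F#m7b5 A#m7 A#maj7

C minor up to D♯ minor is an augmented second; each chord root moves by that interval while the quality stays the same.
F: root F up an augmented second → G#, giving G#.
Fmaj7: root F up an augmented second → G#, giving G#maj7.
E♭m7b5: root E♭ up an augmented second → F#, giving F#m7b5.
Gm7: root G up an augmented second → A#, giving A#m7.
Gmaj7: root G up an augmented second → A#, giving A#maj7.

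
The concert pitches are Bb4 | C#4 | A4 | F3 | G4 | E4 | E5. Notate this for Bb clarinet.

C5 D#4 B4 G3 A4 F#4 F#5

The Bb clarinet sounds a major second below written, so the written part must be a major second above concert — transpose each note up.
Bb4 gives C5
C#4 gives D#4
A4 gives B4
F3 gives G3
G4 gives A4
E4 gives F#4
E5 gives F#5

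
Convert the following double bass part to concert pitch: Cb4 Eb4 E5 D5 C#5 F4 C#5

The double bass sounds a perfect octave below written, so transpose each written note down a perfect octave.
Cb4 gives Cb3
Eb4 gives Eb3
E5 gives E4
D5 gives D4
C#5 gives C#4
F4 gives F3
C#5 gives C#4

Cb3 Eb3 E4 D4 C#4 F3 C#4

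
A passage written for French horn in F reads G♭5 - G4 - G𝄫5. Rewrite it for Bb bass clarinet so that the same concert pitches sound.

Db6 D5 Dbb6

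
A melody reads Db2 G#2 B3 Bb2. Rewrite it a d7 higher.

Cbb3 F3 Ab4 Abb3

Db2 becomes Cbb3
G#2 becomes F3
B3 becomes Ab4
Bb2 becomes Abb3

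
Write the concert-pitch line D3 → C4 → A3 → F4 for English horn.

Written C4 sounds as F3 on the English horn, so concert pitches are written a perfect fifth up.
D3 -> A3
C4 -> G4
A3 -> E4
F4 -> C5

A3 G4 E4 C5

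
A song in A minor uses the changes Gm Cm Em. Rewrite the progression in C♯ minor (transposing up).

A minor up to C♯ minor is a major third; each chord root moves by that interval while the quality stays the same.
Gm: root G up a major third → B, giving Bm.
Cm: root C up a major third → E, giving Em.
Em: root E up a major third → G#, giving G#m.

Bm Em G#m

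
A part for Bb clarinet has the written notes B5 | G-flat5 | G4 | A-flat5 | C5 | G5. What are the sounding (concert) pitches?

The Bb clarinet sounds a major second below written, so transpose each written note down a major second.
B5 → A5
Gb5 → Fb5
G4 → F4
Ab5 → Gb5
C5 → Bb4
G5 → F5

A5 Fb5 F4 Gb5 Bb4 F5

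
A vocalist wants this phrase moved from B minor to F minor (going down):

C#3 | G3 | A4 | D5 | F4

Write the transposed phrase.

B minor to F minor down is an augmented fourth, so every note moves down by that interval.
C#3 to G2
G3 to Db3
A4 to Eb4
D5 to Ab4
F4 to Cb4

G2 Db3 Eb4 Ab4 Cb4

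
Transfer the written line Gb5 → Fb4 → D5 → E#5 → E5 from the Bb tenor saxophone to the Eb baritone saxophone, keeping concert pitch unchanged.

Db6 Cb5 A5 B#5 B5

First find concert pitch: the Bb tenor saxophone sounds a major ninth below written, so Gb5 Fb4 D5 E#5 E5 sounds Fb4 Ebb3 C4 D#4 D4.
Then write for Eb baritone saxophone: it sounds a major thirteenth below written, so the part must be a major thirteenth above concert.
Fb4 → Db6
Ebb3 → Cb5
C4 → A5
D#4 → B#5
D4 → B5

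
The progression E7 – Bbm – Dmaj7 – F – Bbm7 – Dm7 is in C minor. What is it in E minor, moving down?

C minor down to E minor is a minor sixth; each chord root moves by that interval while the quality stays the same.
E7: root E down a minor sixth → G#, giving G#7.
Bbm: root Bb down a minor sixth → D, giving Dm.
Dmaj7: root D down a minor sixth → F#, giving F#maj7.
F: root F down a minor sixth → A, giving A.
Bbm7: root Bb down a minor sixth → D, giving Dm7.
Dm7: root D down a minor sixth → F#, giving F#m7.

G#7 Dm F#maj7 A Dm7 F#m7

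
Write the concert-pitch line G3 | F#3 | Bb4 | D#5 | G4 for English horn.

The English horn sounds a perfect fifth below written, so the written part must be a perfect fifth above concert — transpose each note up.
G3 → D4
F#3 → C#4
Bb4 → F5
D#5 → A#5
G4 → D5

D4 C#4 F5 A#5 D5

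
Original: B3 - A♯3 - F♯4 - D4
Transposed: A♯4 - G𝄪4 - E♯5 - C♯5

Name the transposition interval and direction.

Take the first pair: B3 → A#4. B to A spans 7 letter names, so the interval is some kind of seventh.
B3 to A#4 is 11 semitones, which makes it a major seventh; the second version is higher, so the direction is up.
Checking another pair — D4 → C#5 — gives the same interval.

up a major seventh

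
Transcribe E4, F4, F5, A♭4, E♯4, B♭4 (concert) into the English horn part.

B4 C5 C6 Eb5 B#4 F5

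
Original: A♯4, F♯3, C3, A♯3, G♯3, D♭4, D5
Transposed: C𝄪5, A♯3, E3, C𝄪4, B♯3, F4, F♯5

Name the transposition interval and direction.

From A#4 to C##5 is 3 letter names — a third of some quality.
A#4 to C##5 is 4 semitones, which makes it a major third; the second version is higher, so the direction is up.
Checking another pair — D5 → F#5 — gives the same interval.

up a major third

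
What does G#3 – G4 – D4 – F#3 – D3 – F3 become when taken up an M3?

G#3 gives B#3
G4 gives B4
D4 gives F#4
F#3 gives A#3
D3 gives F#3
F3 gives A3

B#3 B4 F#4 A#3 F#3 A3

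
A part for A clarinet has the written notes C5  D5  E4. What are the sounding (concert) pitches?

The A clarinet sounds a minor third below written, so transpose each written note down a minor third.
C5 → A4
D5 → B4
E4 → C#4

A4 B4 C#4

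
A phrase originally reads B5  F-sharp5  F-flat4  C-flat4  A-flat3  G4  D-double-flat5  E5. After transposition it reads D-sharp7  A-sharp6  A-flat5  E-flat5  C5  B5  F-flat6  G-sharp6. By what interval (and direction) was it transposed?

up a major tenth

From B5 to D#7 is 10 letter names — a tenth of some quality.
B5 to D#7 is 16 semitones, which makes it a major tenth; the second version is higher, so the direction is up.
Checking another pair — E5 → G#6 — gives the same interval.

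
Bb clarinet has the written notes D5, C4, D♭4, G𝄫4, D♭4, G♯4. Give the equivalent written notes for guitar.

First find concert pitch: the Bb clarinet sounds a major second below written, so D5 C4 D♭4 G𝄫4 D♭4 G♯4 sounds C5 Bb3 Cb4 Fbb4 Cb4 F#4.
Then write for guitar: it sounds a perfect octave below written, so the part must be a perfect octave above concert.
C5 → C6
Bb3 → Bb4
Cb4 → Cb5
Fbb4 → Fbb5
Cb4 → Cb5
F#4 → F#5

C6 Bb4 Cb5 Fbb5 Cb5 F#5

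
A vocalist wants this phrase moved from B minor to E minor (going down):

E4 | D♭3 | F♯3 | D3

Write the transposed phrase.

B minor to E minor down is a perfect fifth, so every note moves down by that interval.
E4 → A3
Db3 → Gb2
F#3 → B2
D3 → G2

A3 Gb2 B2 G2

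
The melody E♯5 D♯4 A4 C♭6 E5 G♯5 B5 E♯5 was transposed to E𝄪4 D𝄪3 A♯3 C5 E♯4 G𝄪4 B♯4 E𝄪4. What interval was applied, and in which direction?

down a diminished octave

Take the first pair: E#5 → E##4. E to E spans 8 letter names, so the interval is some kind of octave.
E##4 to E#5 is 11 semitones, which makes it a diminished octave; the second version is lower, so the direction is down.
Checking another pair — E#5 → E##4 — gives the same interval.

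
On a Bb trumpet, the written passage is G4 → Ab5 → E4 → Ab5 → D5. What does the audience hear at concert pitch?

F4 Gb5 D4 Gb5 C5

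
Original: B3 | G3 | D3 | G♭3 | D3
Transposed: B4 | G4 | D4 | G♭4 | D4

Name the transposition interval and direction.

From B3 to B4 is 8 letter names — an octave of some quality.
B3 to B4 is 12 semitones, which makes it a perfect octave; the second version is higher, so the direction is up.
Checking another pair — D3 → D4 — gives the same interval.

up a perfect octave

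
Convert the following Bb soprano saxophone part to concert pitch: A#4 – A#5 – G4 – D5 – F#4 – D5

G#4 G#5 F4 C5 E4 C5

Written C4 on the Bb soprano saxophone sounds as Bb3, a major second lower; apply that shift to every note.
A#4 gives G#4
A#5 gives G#5
G4 gives F4
D5 gives C5
F#4 gives E4
D5 gives C5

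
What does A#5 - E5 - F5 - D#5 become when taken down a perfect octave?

A#4 E4 F4 D#4

A#5 down a perfect octave is A#4.
E5 down a perfect octave is E4.
F5 down a perfect octave is F4.
D#5: an octave down reaches D, and 12 semitones makes it D#4.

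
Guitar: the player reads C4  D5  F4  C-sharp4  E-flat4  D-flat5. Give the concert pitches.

Written C4 on the guitar sounds as C3, a perfect octave lower; apply that shift to every note.
C4 gives C3
D5 gives D4
F4 gives F3
C#4 gives C#3
Eb4 gives Eb3
Db5 gives Db4

C3 D4 F3 C#3 Eb3 Db4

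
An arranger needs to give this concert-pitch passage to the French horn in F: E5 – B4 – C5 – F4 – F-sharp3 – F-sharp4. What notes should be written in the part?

The French horn in F sounds a perfect fifth below written, so the written part must be a perfect fifth above concert — transpose each note up.
E5 → B5
B4 → F#5
C5 → G5
F4 → C5
F#3 → C#4
F#4 → C#5

B5 F#5 G5 C5 C#4 C#5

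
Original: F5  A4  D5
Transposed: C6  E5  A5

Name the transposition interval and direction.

Take the first pair: F5 → C6. F to C spans 5 letter names, so the interval is some kind of fifth.
F5 to C6 is 7 semitones, which makes it a perfect fifth; the second version is higher, so the direction is up.
Checking another pair — D5 → A5 — gives the same interval.

up a perfect fifth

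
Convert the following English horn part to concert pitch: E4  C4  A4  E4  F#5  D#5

The English horn sounds a perfect fifth below written, so transpose each written note down a perfect fifth.
E4 -> A3
C4 -> F3
A4 -> D4
E4 -> A3
F#5 -> B4
D#5 -> G#4

A3 F3 D4 A3 B4 G#4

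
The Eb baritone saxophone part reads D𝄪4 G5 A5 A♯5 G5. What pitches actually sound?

F##2 Bb3 C4 C#4 Bb3

Written C4 on the Eb baritone saxophone sounds as Eb2, a major thirteenth lower; apply that shift to every note.
D##4 becomes F##2
G5 becomes Bb3
A5 becomes C4
A#5 becomes C#4
G5 becomes Bb3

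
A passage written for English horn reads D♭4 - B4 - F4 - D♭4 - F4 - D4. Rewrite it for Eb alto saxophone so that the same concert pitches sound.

Eb4 C#5 G4 Eb4 G4 E4

First find concert pitch: the English horn sounds a perfect fifth below written, so D♭4 B4 F4 D♭4 F4 D4 sounds Gb3 E4 Bb3 Gb3 Bb3 G3.
Then write for Eb alto saxophone: it sounds a major sixth below written, so the part must be a major sixth above concert.
Gb3 → Eb4
E4 → C#5
Bb3 → G4
Gb3 → Eb4
Bb3 → G4
G3 → E4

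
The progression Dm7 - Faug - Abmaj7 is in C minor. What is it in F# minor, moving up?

G#m7 Baug Dmaj7

C minor up to F# minor is an augmented fourth; each chord root moves by that interval while the quality stays the same.
Dm7: root D up an augmented fourth → G#, giving G#m7.
Faug: root F up an augmented fourth → B, giving Baug.
Abmaj7: root Ab up an augmented fourth → D, giving Dmaj7.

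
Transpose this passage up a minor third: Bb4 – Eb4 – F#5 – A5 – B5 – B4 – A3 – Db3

Db5 Gb4 A5 C6 D6 D5 C4 Fb3

Bb4 to Db5
Eb4 to Gb4
F#5 to A5
A5 to C6
B5 to D6
B4 to D5
A3 to C4
Db3 to Fb3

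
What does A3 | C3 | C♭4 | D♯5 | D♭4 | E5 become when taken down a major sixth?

C3 Eb2 Ebb3 F#4 Fb3 G4

A3: a sixth down reaches C, and 9 semitones makes it C3.
C3 down a major sixth is Eb2.
Cb4: a sixth down reaches E, and 9 semitones makes it Ebb3.
A major sixth down from D#5 gives F#4.
A major sixth down from Db4 gives Fb3.
A major sixth down from E5 gives G4.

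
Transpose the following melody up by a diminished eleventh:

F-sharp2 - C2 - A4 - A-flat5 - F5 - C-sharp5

Bb3 Fb3 Db6 Dbb7 Bbb6 F6

F#2 -> Bb3
C2 -> Fb3
A4 -> Db6
Ab5 -> Dbb7
F5 -> Bbb6
C#5 -> F6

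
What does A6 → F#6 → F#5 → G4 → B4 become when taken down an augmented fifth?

Db6 Bb5 Bb4 Cb4 Eb4

A6 down an augmented fifth is Db6.
F#6 down an augmented fifth is Bb5.
F#5 down an augmented fifth is Bb4.
An augmented fifth down from G4 gives Cb4.
B4: a fifth down reaches E, and 8 semitones makes it Eb4.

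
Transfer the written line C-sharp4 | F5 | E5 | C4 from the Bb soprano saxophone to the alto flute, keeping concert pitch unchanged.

E4 Ab5 G5 Eb4

First find concert pitch: the Bb soprano saxophone sounds a major second below written, so C-sharp4 F5 E5 C4 sounds B3 Eb5 D5 Bb3.
Then write for alto flute: it sounds a perfect fourth below written, so the part must be a perfect fourth above concert.
B3 → E4
Eb5 → Ab5
D5 → G5
Bb3 → Eb4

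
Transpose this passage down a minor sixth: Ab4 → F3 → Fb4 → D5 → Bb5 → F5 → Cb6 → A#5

C4 A2 Ab3 F#4 D5 A4 Eb5 C##5

Ab4 to C4
F3 to A2
Fb4 to Ab3
D5 to F#4
Bb5 to D5
F5 to A4
Cb6 to Eb5
A#5 to C##5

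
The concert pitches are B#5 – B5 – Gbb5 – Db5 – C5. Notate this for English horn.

F##6 F#6 Dbb6 Ab5 G5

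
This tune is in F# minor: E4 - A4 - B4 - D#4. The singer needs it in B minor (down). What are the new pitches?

F# minor to B minor down is a perfect fifth, so every note moves down by that interval.
E4 becomes A3
A4 becomes D4
B4 becomes E4
D#4 becomes G#3

A3 D4 E4 G#3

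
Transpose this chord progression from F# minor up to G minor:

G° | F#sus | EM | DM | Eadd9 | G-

Ab° Gsus FM EbM Fadd9 Ab-

F# minor up to G minor is a minor second; each chord root moves by that interval while the quality stays the same.
G°: root G up a minor second → Ab, giving Ab°.
F#sus: root F# up a minor second → G, giving Gsus.
EM: root E up a minor second → F, giving FM.
DM: root D up a minor second → Eb, giving EbM.
Eadd9: root E up a minor second → F, giving Fadd9.
G-: root G up a minor second → Ab, giving Ab-.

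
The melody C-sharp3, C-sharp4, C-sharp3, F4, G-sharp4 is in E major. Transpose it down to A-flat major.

F2 F3 F2 Bbb3 C4

From E down to A-flat is an augmented fifth; apply that to each pitch.
C#3 gives F2
C#4 gives F3
C#3 gives F2
F4 gives Bbb3
G#4 gives C4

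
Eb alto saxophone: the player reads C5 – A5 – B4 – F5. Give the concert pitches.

Eb4 C5 D4 Ab4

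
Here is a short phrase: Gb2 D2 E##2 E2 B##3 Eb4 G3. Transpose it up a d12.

Dbb4 Ab3 B#3 Bb3 F##5 Bbb5 Db5

Gb2 up a diminished twelfth is Dbb4.
D2: a twelfth up reaches A, and 18 semitones makes it Ab3.
E##2: a twelfth up reaches B, and 18 semitones makes it B#3.
E2 up a diminished twelfth is Bb3.
A diminished twelfth up from B##3 gives F##5.
A diminished twelfth up from Eb4 gives Bbb5.
G3: a twelfth up reaches D, and 18 semitones makes it Db5.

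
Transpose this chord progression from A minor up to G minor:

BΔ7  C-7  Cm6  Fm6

AΔ7 Bb-7 Bbm6 Ebm6

A minor up to G minor is a minor seventh; each chord root moves by that interval while the quality stays the same.
BΔ7: root B up a minor seventh → A, giving AΔ7.
C-7: root C up a minor seventh → Bb, giving Bb-7.
Cm6: root C up a minor seventh → Bb, giving Bbm6.
Fm6: root F up a minor seventh → Eb, giving Ebm6.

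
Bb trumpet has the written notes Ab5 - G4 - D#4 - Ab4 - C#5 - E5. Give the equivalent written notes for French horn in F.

First find concert pitch: the Bb trumpet sounds a major second below written, so Ab5 G4 D#4 Ab4 C#5 E5 sounds Gb5 F4 C#4 Gb4 B4 D5.
Then write for French horn in F: it sounds a perfect fifth below written, so the part must be a perfect fifth above concert.
Gb5 → Db6
F4 → C5
C#4 → G#4
Gb4 → Db5
B4 → F#5
D5 → A5

Db6 C5 G#4 Db5 F#5 A5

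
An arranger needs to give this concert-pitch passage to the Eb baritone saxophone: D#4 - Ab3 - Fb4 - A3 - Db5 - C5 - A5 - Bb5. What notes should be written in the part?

B#5 F5 Db6 F#5 Bb6 A6 F#7 G7

Written C4 sounds as Eb2 on the Eb baritone saxophone, so concert pitches are written a major thirteenth up.
D#4 gives B#5
Ab3 gives F5
Fb4 gives Db6
A3 gives F#5
Db5 gives Bb6
C5 gives A6
A5 gives F#7
Bb5 gives G7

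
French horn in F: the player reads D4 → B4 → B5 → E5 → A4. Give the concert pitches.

The French horn in F sounds a perfect fifth below written, so transpose each written note down a perfect fifth.
D4 to G3
B4 to E4
B5 to E5
E5 to A4
A4 to D4

G3 E4 E5 A4 D4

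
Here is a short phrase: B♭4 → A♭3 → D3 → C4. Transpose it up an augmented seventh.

Bb4: a seventh up reaches A, and 12 semitones makes it A#5.
Ab3: a seventh up reaches G, and 12 semitones makes it G#4.
D3: a seventh up reaches C, and 12 semitones makes it C##4.
C4 up an augmented seventh is B#4.

A#5 G#4 C##4 B#4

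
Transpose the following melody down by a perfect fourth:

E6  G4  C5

B5 D4 G4

E6 gives B5
G4 gives D4
C5 gives G4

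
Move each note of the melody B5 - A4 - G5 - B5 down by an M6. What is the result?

D5 C4 Bb4 D5

B5: a sixth down reaches D, and 9 semitones makes it D5.
A4: a sixth down reaches C, and 9 semitones makes it C4.
G5: a sixth down reaches B, and 9 semitones makes it Bb4.
B5 down a major sixth is D5.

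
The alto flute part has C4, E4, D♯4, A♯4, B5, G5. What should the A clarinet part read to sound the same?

First find concert pitch: the alto flute sounds a perfect fourth below written, so C4 E4 D♯4 A♯4 B5 G5 sounds G3 B3 A#3 E#4 F#5 D5.
Then write for A clarinet: it sounds a minor third below written, so the part must be a minor third above concert.
G3 → Bb3
B3 → D4
A#3 → C#4
E#4 → G#4
F#5 → A5
D5 → F5

Bb3 D4 C#4 G#4 A5 F5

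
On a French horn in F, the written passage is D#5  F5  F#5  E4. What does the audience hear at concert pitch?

G#4 Bb4 B4 A3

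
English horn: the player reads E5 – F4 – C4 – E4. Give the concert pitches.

A4 Bb3 F3 A3

The English horn sounds a perfect fifth below written, so transpose each written note down a perfect fifth.
E5 becomes A4
F4 becomes Bb3
C4 becomes F3
E4 becomes A3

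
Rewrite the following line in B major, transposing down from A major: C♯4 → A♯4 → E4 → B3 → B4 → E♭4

D#3 B#3 F#3 C#3 C#4 F3

From A down to B is a minor seventh; apply that to each pitch.
C#4 to D#3
A#4 to B#3
E4 to F#3
B3 to C#3
B4 to C#4
Eb4 to F3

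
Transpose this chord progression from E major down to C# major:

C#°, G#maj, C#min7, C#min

A#° E#maj A#min7 A#min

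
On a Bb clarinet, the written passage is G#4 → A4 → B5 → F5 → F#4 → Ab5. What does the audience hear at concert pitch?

Written C4 on the Bb clarinet sounds as Bb3, a major second lower; apply that shift to every note.
G#4 becomes F#4
A4 becomes G4
B5 becomes A5
F5 becomes Eb5
F#4 becomes E4
Ab5 becomes Gb5

F#4 G4 A5 Eb5 E4 Gb5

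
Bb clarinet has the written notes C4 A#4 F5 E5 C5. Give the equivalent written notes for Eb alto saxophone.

G4 E#5 C6 B5 G5

First find concert pitch: the Bb clarinet sounds a major second below written, so C4 A#4 F5 E5 C5 sounds Bb3 G#4 Eb5 D5 Bb4.
Then write for Eb alto saxophone: it sounds a major sixth below written, so the part must be a major sixth above concert.
Bb3 → G4
G#4 → E#5
Eb5 → C6
D5 → B5
Bb4 → G5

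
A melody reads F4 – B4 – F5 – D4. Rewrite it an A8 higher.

F#5 B#5 F#6 D#5

F4 to F#5
B4 to B#5
F5 to F#6
D4 to D#5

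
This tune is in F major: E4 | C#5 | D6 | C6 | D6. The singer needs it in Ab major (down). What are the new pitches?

G3 E4 F5 Eb5 F5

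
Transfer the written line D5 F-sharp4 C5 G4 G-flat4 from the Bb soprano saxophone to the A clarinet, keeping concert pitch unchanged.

First find concert pitch: the Bb soprano saxophone sounds a major second below written, so D5 F-sharp4 C5 G4 G-flat4 sounds C5 E4 Bb4 F4 Fb4.
Then write for A clarinet: it sounds a minor third below written, so the part must be a minor third above concert.
C5 → Eb5
E4 → G4
Bb4 → Db5
F4 → Ab4
Fb4 → Abb4

Eb5 G4 Db5 Ab4 Abb4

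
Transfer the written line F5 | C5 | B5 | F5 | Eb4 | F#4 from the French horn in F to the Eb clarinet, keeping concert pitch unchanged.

G4 D4 C#5 G4 F3 G#3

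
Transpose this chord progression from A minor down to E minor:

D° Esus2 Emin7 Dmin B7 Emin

A° Bsus2 Bmin7 Amin F#7 Bmin

A minor down to E minor is a perfect fourth; each chord root moves by that interval while the quality stays the same.
D°: root D down a perfect fourth → A, giving A°.
Esus2: root E down a perfect fourth → B, giving Bsus2.
Emin7: root E down a perfect fourth → B, giving Bmin7.
Dmin: root D down a perfect fourth → A, giving Amin.
B7: root B down a perfect fourth → F#, giving F#7.
Emin: root E down a perfect fourth → B, giving Bmin.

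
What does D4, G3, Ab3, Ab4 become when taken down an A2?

Cb4 Fb3 Gbb3 Gbb4

D4 down an augmented second is Cb4.
G3: a second down reaches F, and 3 semitones makes it Fb3.
Ab3: a second down reaches G, and 3 semitones makes it Gbb3.
An augmented second down from Ab4 gives Gbb4.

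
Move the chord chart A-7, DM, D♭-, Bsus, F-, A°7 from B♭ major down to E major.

B♭ major down to E major is a diminished fifth; each chord root moves by that interval while the quality stays the same.
A-7: root A down a diminished fifth → D#, giving D#-7.
DM: root D down a diminished fifth → G#, giving G#M.
D♭-: root D♭ down a diminished fifth → G, giving G-.
Bsus: root B down a diminished fifth → E#, giving E#sus.
F-: root F down a diminished fifth → B, giving B-.
A°7: root A down a diminished fifth → D#, giving D#°7.

D#-7 G#M G- E#sus B- D#°7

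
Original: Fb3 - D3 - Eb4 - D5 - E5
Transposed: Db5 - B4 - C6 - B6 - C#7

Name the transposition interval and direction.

up a major thirteenth

From Fb3 to Db5 is 13 letter names — a thirteenth of some quality.
Fb3 to Db5 is 21 semitones, which makes it a major thirteenth; the second version is higher, so the direction is up.
Checking another pair — E5 → C#7 — gives the same interval.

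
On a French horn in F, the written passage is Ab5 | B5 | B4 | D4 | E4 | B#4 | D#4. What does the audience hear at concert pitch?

Db5 E5 E4 G3 A3 E#4 G#3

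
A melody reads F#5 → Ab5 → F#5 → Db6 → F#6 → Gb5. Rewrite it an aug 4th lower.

F#5 -> C5
Ab5 -> Ebb5
F#5 -> C5
Db6 -> Abb5
F#6 -> C6
Gb5 -> Dbb5

C5 Ebb5 C5 Abb5 C6 Dbb5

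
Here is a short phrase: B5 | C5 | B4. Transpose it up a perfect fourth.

E6 F5 E5

A perfect fourth up from B5 gives E6.
A perfect fourth up from C5 gives F5.
B4: a fourth up reaches E, and 5 semitones makes it E5.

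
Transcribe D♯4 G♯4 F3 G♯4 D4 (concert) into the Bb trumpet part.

Written C4 sounds as Bb3 on the Bb trumpet, so concert pitches are written a major second up.
D#4 to E#4
G#4 to A#4
F3 to G3
G#4 to A#4
D4 to E4

E#4 A#4 G3 A#4 E4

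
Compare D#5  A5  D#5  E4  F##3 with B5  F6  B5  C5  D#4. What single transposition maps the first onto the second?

up a minor sixth

Take the first pair: D#5 → B5. D to B spans 6 letter names, so the interval is some kind of sixth.
D#5 to B5 is 8 semitones, which makes it a minor sixth; the second version is higher, so the direction is up.
Checking another pair — F##3 → D#4 — gives the same interval.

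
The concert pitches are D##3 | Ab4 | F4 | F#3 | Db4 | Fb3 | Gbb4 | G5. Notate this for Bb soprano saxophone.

E##3 Bb4 G4 G#3 Eb4 Gb3 Abb4 A5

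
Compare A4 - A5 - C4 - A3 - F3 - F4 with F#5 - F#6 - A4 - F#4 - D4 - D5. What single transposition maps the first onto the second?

up a major sixth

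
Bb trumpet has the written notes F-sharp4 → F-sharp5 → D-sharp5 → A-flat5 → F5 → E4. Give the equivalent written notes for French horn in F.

B4 B5 G#5 Db6 Bb5 A4

First find concert pitch: the Bb trumpet sounds a major second below written, so F-sharp4 F-sharp5 D-sharp5 A-flat5 F5 E4 sounds E4 E5 C#5 Gb5 Eb5 D4.
Then write for French horn in F: it sounds a perfect fifth below written, so the part must be a perfect fifth above concert.
E4 → B4
E5 → B5
C#5 → G#5
Gb5 → Db6
Eb5 → Bb5
D4 → A4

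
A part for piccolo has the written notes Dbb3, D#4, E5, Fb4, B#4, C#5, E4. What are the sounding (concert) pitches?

The piccolo sounds a perfect octave above written, so transpose each written note up a perfect octave.
Dbb3 gives Dbb4
D#4 gives D#5
E5 gives E6
Fb4 gives Fb5
B#4 gives B#5
C#5 gives C#6
E4 gives E5

Dbb4 D#5 E6 Fb5 B#5 C#6 E5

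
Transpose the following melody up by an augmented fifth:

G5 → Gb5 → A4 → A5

G5: a fifth up reaches D, and 8 semitones makes it D#6.
Gb5: a fifth up reaches D, and 8 semitones makes it D6.
An augmented fifth up from A4 gives E#5.
An augmented fifth up from A5 gives E#6.

D#6 D6 E#5 E#6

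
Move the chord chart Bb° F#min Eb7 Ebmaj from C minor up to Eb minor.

C minor up to Eb minor is a minor third; each chord root moves by that interval while the quality stays the same.
Bb°: root Bb up a minor third → Db, giving Db°.
F#min: root F# up a minor third → A, giving Amin.
Eb7: root Eb up a minor third → Gb, giving Gb7.
Ebmaj: root Eb up a minor third → Gb, giving Gbmaj.

Db° Amin Gb7 Gbmaj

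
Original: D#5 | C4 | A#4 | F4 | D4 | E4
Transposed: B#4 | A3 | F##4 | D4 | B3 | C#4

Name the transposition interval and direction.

Take the first pair: D#5 → B#4. D to B spans 3 letter names, so the interval is some kind of third.
B#4 to D#5 is 3 semitones, which makes it a minor third; the second version is lower, so the direction is down.
Checking another pair — E4 → C#4 — gives the same interval.

down a minor third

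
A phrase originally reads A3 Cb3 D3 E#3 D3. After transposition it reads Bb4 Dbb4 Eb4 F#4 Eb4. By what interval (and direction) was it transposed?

Take the first pair: A3 → Bb4. A to B spans 9 letter names, so the interval is some kind of ninth.
A3 to Bb4 is 13 semitones, which makes it a minor ninth; the second version is higher, so the direction is up.
Checking another pair — D3 → Eb4 — gives the same interval.

up a minor ninth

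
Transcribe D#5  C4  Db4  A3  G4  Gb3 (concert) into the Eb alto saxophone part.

The Eb alto saxophone sounds a major sixth below written, so the written part must be a major sixth above concert — transpose each note up.
D#5 becomes B#5
C4 becomes A4
Db4 becomes Bb4
A3 becomes F#4
G4 becomes E5
Gb3 becomes Eb4

B#5 A4 Bb4 F#4 E5 Eb4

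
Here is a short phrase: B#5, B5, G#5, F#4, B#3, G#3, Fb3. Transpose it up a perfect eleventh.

E#7 E7 C#7 B5 E#5 C#5 Bbb4

B#5 to E#7
B5 to E7
G#5 to C#7
F#4 to B5
B#3 to E#5
G#3 to C#5
Fb3 to Bbb4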